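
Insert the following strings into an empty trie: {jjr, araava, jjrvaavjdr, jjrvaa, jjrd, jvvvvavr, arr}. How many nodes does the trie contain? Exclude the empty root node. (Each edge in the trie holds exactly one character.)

Count nodes per top-level branch (shared prefixes stored once):
  'a'-branch (araava, arr): 7 nodes
  'j'-branch (jjr, jjrd, jjrvaa, jjrvaavjdr, jvvvvavr): 18 nodes
Sum: 25

25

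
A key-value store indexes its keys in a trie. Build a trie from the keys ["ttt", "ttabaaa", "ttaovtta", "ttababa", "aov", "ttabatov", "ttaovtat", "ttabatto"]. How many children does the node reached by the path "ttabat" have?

Walk "ttabat" from the root, arriving at one node.
Characters that immediately follow "ttabat" among the stored strings: {o, t}.
That node has 2 child edges.

2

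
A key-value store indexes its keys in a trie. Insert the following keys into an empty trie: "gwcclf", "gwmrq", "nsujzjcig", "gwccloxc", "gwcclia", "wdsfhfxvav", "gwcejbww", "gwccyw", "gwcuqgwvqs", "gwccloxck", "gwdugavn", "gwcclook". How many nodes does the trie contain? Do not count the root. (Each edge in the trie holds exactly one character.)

56

Insert word by word; a character creates a node only if that edge doesn't already exist:
  "gwcclf" → 6 new (g, w, c, c, l, f)
  "gwmrq" → prefix "gw" already present; 3 new (m, r, q)
  "nsujzjcig" → 9 new (n, s, u, j, z, j, c, i, g)
  "gwccloxc" → prefix "gwccl" already present; 3 new (o, x, c)
  "gwcclia" → prefix "gwccl" already present; 2 new (i, a)
  "wdsfhfxvav" → 10 new (w, d, s, f, h, f, x, v, a, v)
  "gwcejbww" → prefix "gwc" already present; 5 new (e, j, b, w, w)
  "gwccyw" → prefix "gwcc" already present; 2 new (y, w)
  "gwcuqgwvqs" → prefix "gwc" already present; 7 new (u, q, g, w, v, q, s)
  "gwccloxck" → prefix "gwccloxc" already present; 1 new (k)
  "gwdugavn" → prefix "gw" already present; 6 new (d, u, g, a, v, n)
  "gwcclook" → prefix "gwcclo" already present; 2 new (o, k)
Total nodes = 6 + 3 + 9 + 3 + 2 + 10 + 5 + 2 + 7 + 1 + 6 + 2 = 56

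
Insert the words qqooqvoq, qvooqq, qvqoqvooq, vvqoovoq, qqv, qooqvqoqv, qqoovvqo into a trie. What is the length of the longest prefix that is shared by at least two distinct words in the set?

The deepest shared node is where two words last agree before diverging.
"qqooqvoq" and "qqoovvqo" agree on "qqoo" (4 characters) before diverging; nothing deeper is shared.
Longest shared-prefix length: 4

4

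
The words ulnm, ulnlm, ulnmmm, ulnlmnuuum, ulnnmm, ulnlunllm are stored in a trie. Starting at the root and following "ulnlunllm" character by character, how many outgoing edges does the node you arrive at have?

0

The children of the "ulnlunllm" node are the distinct next characters among strings starting with "ulnlunllm".
No stored string extends past "ulnlunllm".
That node has 0 child edges.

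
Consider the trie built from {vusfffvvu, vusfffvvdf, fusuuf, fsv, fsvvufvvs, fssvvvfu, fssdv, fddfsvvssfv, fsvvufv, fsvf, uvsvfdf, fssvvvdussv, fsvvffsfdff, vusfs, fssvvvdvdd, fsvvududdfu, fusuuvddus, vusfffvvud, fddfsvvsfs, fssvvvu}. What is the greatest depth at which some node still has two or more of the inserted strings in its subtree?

9

Equivalently: take the maximum, over all pairs, of their longest common prefix length.
e.g. "vusfffvvu" and "vusfffvvud" share the prefix "vusfffvvu" of length 9; no pair shares a longer one.
Longest shared-prefix length: 9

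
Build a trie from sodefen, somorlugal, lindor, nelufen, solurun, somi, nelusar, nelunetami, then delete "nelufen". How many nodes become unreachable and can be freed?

3

After clearing the end-marker at "nelufen", prune upward until reaching a node still needed by another word.
The suffix "fen" (3 nodes) is used only by "nelufen"; the node for "nelu" still has the child "s", so pruning stops there.
Nodes removed: 3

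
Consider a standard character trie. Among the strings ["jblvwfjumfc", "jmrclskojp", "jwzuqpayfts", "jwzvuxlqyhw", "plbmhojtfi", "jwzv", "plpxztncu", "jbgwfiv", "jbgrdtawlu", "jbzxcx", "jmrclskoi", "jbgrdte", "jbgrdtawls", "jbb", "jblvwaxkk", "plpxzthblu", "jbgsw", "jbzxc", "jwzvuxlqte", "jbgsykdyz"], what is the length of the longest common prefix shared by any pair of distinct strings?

9

The deepest shared node is where two words last agree before diverging.
"jbgrdtawls" and "jbgrdtawlu" agree on "jbgrdtawl" (9 characters) before diverging; nothing deeper is shared.
Longest shared-prefix length: 9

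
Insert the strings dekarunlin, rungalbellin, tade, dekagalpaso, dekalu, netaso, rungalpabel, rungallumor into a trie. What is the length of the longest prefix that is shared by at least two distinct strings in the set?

6

Look for the deepest trie node that still has at least two words in its subtree.
e.g. "rungalbellin" and "rungallumor" share the prefix "rungal" of length 6; no pair shares a longer one.
Longest shared-prefix length: 6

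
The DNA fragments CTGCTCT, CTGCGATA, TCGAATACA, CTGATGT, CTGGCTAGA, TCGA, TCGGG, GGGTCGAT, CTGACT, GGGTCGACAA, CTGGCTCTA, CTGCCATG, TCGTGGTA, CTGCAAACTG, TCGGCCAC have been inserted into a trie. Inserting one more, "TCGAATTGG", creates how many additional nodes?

Walking "TCGAATTGG" from the root, the first 6 characters ("TCGAAT") follow existing edges; "T" is the first miss.
New nodes needed: |"TCGAATTGG"| − 6 = 9 − 6 = 3.

3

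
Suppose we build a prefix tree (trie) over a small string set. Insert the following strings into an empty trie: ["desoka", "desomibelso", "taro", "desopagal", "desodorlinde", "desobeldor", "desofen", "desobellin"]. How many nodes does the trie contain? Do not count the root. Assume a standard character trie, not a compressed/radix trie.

42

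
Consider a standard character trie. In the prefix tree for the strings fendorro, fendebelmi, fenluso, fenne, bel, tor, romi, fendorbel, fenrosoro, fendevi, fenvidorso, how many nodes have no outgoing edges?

Leaves are exactly the stored words that no other stored word extends.
Those words: "bel", "fendebelmi", "fendevi", "fendorbel", "fendorro", "fenluso", "fenne", "fenrosoro", "fenvidorso", "romi", "tor"
Leaf count: 11

11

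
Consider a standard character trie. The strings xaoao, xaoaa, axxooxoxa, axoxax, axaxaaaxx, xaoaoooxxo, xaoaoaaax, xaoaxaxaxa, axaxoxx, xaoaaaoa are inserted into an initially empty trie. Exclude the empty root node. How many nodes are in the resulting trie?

For each word, the new-node count is its length minus the longest prefix already in the trie:
  "xaoao" → 5 new (x, a, o, a, o)
  "xaoaa" → prefix "xaoa" already present; 1 new (a)
  "axxooxoxa" → 9 new (a, x, x, o, o, x, o, x, a)
  "axoxax" → prefix "ax" already present; 4 new (o, x, a, x)
  "axaxaaaxx" → prefix "ax" already present; 7 new (a, x, a, a, a, x, x)
  "xaoaoooxxo" → prefix "xaoao" already present; 5 new (o, o, x, x, o)
  "xaoaoaaax" → prefix "xaoao" already present; 4 new (a, a, a, x)
  "xaoaxaxaxa" → prefix "xaoa" already present; 6 new (x, a, x, a, x, a)
  "axaxoxx" → prefix "axax" already present; 3 new (o, x, x)
  "xaoaaaoa" → prefix "xaoaa" already present; 3 new (a, o, a)
Total nodes = 5 + 1 + 9 + 4 + 7 + 5 + 4 + 6 + 3 + 3 = 47

47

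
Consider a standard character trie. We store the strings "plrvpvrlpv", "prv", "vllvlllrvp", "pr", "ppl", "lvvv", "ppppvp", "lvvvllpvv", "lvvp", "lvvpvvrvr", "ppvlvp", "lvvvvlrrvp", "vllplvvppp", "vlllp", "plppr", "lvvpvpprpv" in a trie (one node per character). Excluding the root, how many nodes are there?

Count nodes per top-level branch (shared prefixes stored once):
  'l'-branch (lvvp, lvvpvpprpv, lvvpvvrvr, lvvv, lvvvllpvv, lvvvvlrrvp): 26 nodes
  'p'-branch (plppr, plrvpvrlpv, ppl, ppppvp, ppvlvp, pr, prv): 25 nodes
  'v'-branch (vlllp, vllplvvppp, vllvlllrvp): 19 nodes
Sum: 70

70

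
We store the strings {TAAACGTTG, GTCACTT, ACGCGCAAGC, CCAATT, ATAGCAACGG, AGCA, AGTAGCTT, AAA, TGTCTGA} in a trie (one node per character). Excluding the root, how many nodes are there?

Insert word by word; a character creates a node only if that edge doesn't already exist:
  "TAAACGTTG" → 9 new (T, A, A, A, C, G, T, T, G)
  "GTCACTT" → 7 new (G, T, C, A, C, T, T)
  "ACGCGCAAGC" → 10 new (A, C, G, C, G, C, A, A, G, C)
  "CCAATT" → 6 new (C, C, A, A, T, T)
  "ATAGCAACGG" → prefix "A" already present; 9 new (T, A, G, C, A, A, C, G, G)
  "AGCA" → prefix "A" already present; 3 new (G, C, A)
  "AGTAGCTT" → prefix "AG" already present; 6 new (T, A, G, C, T, T)
  "AAA" → prefix "A" already present; 2 new (A, A)
  "TGTCTGA" → prefix "T" already present; 6 new (G, T, C, T, G, A)
Total nodes = 9 + 7 + 10 + 6 + 9 + 3 + 6 + 2 + 6 = 58

58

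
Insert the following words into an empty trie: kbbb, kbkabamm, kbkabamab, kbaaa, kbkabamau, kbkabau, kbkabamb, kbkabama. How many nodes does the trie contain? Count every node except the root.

Trie structure (* marks end of a word):
(root)
└─ k
   └─ b
      ├─ a
      │  └─ a
      │     └─ a *
      ├─ b
      │  └─ b *
      └─ k
         └─ a
            └─ b
               └─ a
                  ├─ m
                  │  ├─ a *
                  │  │  ├─ b *
                  │  │  └─ u *
                  │  ├─ b *
                  │  └─ m *
                  └─ u *
Counting every labelled node above: 18.

18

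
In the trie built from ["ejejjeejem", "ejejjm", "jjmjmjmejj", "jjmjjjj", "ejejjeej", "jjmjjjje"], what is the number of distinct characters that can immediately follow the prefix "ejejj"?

Walk "ejejj" from the root, arriving at one node.
Characters that immediately follow "ejejj" among the stored strings: {e, m}.
That node has 2 child edges.

2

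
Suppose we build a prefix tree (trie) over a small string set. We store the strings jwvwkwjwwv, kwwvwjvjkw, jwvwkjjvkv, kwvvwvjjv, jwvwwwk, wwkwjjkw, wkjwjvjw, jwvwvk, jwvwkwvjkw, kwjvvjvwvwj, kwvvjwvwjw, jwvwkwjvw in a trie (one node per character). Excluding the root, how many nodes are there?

For each word, the new-node count is its length minus the longest prefix already in the trie:
  "jwvwkwjwwv" → 10 new (j, w, v, w, k, w, j, w, w, v)
  "kwwvwjvjkw" → 10 new (k, w, w, v, w, j, v, j, k, w)
  "jwvwkjjvkv" → prefix "jwvwk" already present; 5 new (j, j, v, k, v)
  "kwvvwvjjv" → prefix "kw" already present; 7 new (v, v, w, v, j, j, v)
  "jwvwwwk" → prefix "jwvw" already present; 3 new (w, w, k)
  "wwkwjjkw" → 8 new (w, w, k, w, j, j, k, w)
  "wkjwjvjw" → prefix "w" already present; 7 new (k, j, w, j, v, j, w)
  "jwvwvk" → prefix "jwvw" already present; 2 new (v, k)
  "jwvwkwvjkw" → prefix "jwvwkw" already present; 4 new (v, j, k, w)
  "kwjvvjvwvwj" → prefix "kw" already present; 9 new (j, v, v, j, v, w, v, w, j)
  "kwvvjwvwjw" → prefix "kwvv" already present; 6 new (j, w, v, w, j, w)
  "jwvwkwjvw" → prefix "jwvwkwj" already present; 2 new (v, w)
Total nodes = 10 + 10 + 5 + 7 + 3 + 8 + 7 + 2 + 4 + 9 + 6 + 2 = 73

73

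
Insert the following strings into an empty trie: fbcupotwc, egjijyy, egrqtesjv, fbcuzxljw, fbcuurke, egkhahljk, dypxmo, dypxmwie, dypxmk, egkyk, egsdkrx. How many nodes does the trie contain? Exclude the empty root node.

Insert word by word; a character creates a node only if that edge doesn't already exist:
  "fbcupotwc" → 9 new (f, b, c, u, p, o, t, w, c)
  "egjijyy" → 7 new (e, g, j, i, j, y, y)
  "egrqtesjv" → prefix "eg" already present; 7 new (r, q, t, e, s, j, v)
  "fbcuzxljw" → prefix "fbcu" already present; 5 new (z, x, l, j, w)
  "fbcuurke" → prefix "fbcu" already present; 4 new (u, r, k, e)
  "egkhahljk" → prefix "eg" already present; 7 new (k, h, a, h, l, j, k)
  "dypxmo" → 6 new (d, y, p, x, m, o)
  "dypxmwie" → prefix "dypxm" already present; 3 new (w, i, e)
  "dypxmk" → prefix "dypxm" already present; 1 new (k)
  "egkyk" → prefix "egk" already present; 2 new (y, k)
  "egsdkrx" → prefix "eg" already present; 5 new (s, d, k, r, x)
Total nodes = 9 + 7 + 7 + 5 + 4 + 7 + 6 + 3 + 1 + 2 + 5 = 56

56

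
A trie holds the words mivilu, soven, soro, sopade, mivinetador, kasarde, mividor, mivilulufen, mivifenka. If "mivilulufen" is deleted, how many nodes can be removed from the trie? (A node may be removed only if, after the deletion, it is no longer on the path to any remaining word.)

5

A node on "mivilulufen"'s path can go only if nothing else ends at it or branches off below it.
The suffix "lufen" (5 nodes) is used only by "mivilulufen"; "mivilu" is itself a stored word, so pruning stops there.
Nodes removed: 5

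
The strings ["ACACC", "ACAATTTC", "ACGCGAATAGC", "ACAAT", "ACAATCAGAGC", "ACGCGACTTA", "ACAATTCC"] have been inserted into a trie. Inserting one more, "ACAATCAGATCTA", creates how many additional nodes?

The longest prefix of "ACAATCAGATCTA" already in the trie is "ACAATCAGA" (length 9).
Each of the 4 remaining characters creates one node.

4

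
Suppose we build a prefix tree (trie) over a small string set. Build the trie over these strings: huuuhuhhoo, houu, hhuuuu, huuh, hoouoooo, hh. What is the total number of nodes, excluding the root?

25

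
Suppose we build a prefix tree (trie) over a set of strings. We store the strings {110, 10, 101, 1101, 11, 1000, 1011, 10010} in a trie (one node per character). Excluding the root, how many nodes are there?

For each word, the new-node count is its length minus the longest prefix already in the trie:
  "110" → 3 new (1, 1, 0)
  "10" → prefix "1" already present; 1 new (0)
  "101" → prefix "10" already present; 1 new (1)
  "1101" → prefix "110" already present; 1 new (1)
  "11" → prefix "11" already present; 0 new (none)
  "1000" → prefix "10" already present; 2 new (0, 0)
  "1011" → prefix "101" already present; 1 new (1)
  "10010" → prefix "100" already present; 2 new (1, 0)
Total nodes = 3 + 1 + 1 + 1 + 0 + 2 + 1 + 2 = 11

11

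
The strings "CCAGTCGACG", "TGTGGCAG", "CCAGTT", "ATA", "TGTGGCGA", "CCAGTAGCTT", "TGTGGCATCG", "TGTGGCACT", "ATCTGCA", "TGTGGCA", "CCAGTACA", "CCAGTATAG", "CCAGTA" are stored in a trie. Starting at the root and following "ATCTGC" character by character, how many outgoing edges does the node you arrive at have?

Walk "ATCTGC" from the root, arriving at one node.
Distinct next characters after "ATCTGC": A.
That node has 1 child edge.

1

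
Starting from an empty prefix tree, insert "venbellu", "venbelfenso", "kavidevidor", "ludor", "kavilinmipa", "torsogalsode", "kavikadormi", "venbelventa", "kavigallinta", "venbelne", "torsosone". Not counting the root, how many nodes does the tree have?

74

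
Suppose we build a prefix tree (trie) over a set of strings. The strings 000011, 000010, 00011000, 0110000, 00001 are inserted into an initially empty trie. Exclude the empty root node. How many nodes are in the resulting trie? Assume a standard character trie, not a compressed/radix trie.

Count nodes per top-level branch (shared prefixes stored once):
  '0'-branch (00001, 000010, 000011, 00011000, 0110000): 18 nodes
Sum: 18

18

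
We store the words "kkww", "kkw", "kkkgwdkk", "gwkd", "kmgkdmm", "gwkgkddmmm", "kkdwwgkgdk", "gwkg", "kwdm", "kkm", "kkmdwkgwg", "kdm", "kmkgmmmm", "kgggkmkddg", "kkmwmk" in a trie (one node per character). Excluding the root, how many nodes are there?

65

For each word, the new-node count is its length minus the longest prefix already in the trie:
  "kkww" → 4 new (k, k, w, w)
  "kkw" → prefix "kkw" already present; 0 new (none)
  "kkkgwdkk" → prefix "kk" already present; 6 new (k, g, w, d, k, k)
  "gwkd" → 4 new (g, w, k, d)
  "kmgkdmm" → prefix "k" already present; 6 new (m, g, k, d, m, m)
  "gwkgkddmmm" → prefix "gwk" already present; 7 new (g, k, d, d, m, m, m)
  "kkdwwgkgdk" → prefix "kk" already present; 8 new (d, w, w, g, k, g, d, k)
  "gwkg" → prefix "gwkg" already present; 0 new (none)
  "kwdm" → prefix "k" already present; 3 new (w, d, m)
  "kkm" → prefix "kk" already present; 1 new (m)
  "kkmdwkgwg" → prefix "kkm" already present; 6 new (d, w, k, g, w, g)
  "kdm" → prefix "k" already present; 2 new (d, m)
  "kmkgmmmm" → prefix "km" already present; 6 new (k, g, m, m, m, m)
  "kgggkmkddg" → prefix "k" already present; 9 new (g, g, g, k, m, k, d, d, g)
  "kkmwmk" → prefix "kkm" already present; 3 new (w, m, k)
Total nodes = 4 + 0 + 6 + 4 + 6 + 7 + 8 + 0 + 3 + 1 + 6 + 2 + 6 + 9 + 3 = 65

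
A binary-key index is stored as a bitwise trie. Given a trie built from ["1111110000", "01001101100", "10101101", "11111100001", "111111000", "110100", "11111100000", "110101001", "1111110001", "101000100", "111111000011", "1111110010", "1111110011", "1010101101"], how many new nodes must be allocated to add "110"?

0

Every character of "110" already lies on an existing path (it is a prefix of some stored word).
No new nodes are needed: 0.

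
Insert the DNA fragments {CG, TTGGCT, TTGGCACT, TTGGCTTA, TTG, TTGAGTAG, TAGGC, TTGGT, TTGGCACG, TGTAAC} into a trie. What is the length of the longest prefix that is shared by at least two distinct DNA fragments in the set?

7

Equivalently: take the maximum, over all pairs, of their longest common prefix length.
"TTGGCACG" and "TTGGCACT" agree on "TTGGCAC" (7 characters) before diverging; nothing deeper is shared.
Longest shared-prefix length: 7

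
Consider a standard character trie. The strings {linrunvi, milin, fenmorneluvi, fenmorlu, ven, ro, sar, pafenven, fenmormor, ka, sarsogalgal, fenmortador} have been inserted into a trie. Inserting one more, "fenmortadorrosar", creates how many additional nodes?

5

The longest prefix of "fenmortadorrosar" already in the trie is "fenmortador" (length 11).
So 16 − 11 = 5 new nodes.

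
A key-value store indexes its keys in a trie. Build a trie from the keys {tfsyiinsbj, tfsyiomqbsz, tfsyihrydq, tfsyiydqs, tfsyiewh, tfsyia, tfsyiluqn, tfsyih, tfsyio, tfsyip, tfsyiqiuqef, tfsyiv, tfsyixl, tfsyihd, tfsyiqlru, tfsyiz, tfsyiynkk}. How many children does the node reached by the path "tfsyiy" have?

2

Follow the path "tfsyiy" to its node, then look at its outgoing edges.
Characters that immediately follow "tfsyiy" among the stored strings: {d, n}.
That node has 2 child edges.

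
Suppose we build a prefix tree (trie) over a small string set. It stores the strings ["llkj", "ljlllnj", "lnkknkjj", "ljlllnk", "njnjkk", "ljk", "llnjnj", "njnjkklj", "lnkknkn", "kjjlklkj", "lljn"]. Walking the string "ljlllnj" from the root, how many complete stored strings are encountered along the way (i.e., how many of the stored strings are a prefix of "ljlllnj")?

1

Walk "ljlllnj" from the root; an end-of-word marker is hit whenever a stored word is a prefix of "ljlllnj".
Prefixes of the query that are stored words: "ljlllnj"
Count: 1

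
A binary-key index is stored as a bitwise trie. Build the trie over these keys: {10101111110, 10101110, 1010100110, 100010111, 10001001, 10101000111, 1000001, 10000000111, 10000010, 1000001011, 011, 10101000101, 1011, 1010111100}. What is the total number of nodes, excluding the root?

49

Count nodes per top-level branch (shared prefixes stored once):
  '0'-branch (011): 3 nodes
  '1'-branch (10000000111, 1000001, 10000010, 1000001011, 10001001, 100010111, 10101000101, 10101000111, 1010100110, 10101110, 1010111100, 10101111110, 1011): 46 nodes
Sum: 49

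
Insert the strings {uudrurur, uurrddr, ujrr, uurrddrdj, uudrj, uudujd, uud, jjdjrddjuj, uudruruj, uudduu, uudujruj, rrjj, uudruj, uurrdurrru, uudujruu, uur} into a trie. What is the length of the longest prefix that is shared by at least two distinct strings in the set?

Equivalently: take the maximum, over all pairs, of their longest common prefix length.
"uudruruj" and "uudrurur" agree on "uudruru" (7 characters) before diverging; nothing deeper is shared.
Longest shared-prefix length: 7

7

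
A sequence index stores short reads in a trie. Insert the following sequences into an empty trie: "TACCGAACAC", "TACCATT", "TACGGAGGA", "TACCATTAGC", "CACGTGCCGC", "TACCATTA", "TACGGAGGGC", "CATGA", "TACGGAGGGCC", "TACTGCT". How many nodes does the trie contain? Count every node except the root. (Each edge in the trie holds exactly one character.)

Insert word by word; a character creates a node only if that edge doesn't already exist:
  "TACCGAACAC" → 10 new (T, A, C, C, G, A, A, C, A, C)
  "TACCATT" → prefix "TACC" already present; 3 new (A, T, T)
  "TACGGAGGA" → prefix "TAC" already present; 6 new (G, G, A, G, G, A)
  "TACCATTAGC" → prefix "TACCATT" already present; 3 new (A, G, C)
  "CACGTGCCGC" → 10 new (C, A, C, G, T, G, C, C, G, C)
  "TACCATTA" → prefix "TACCATTA" already present; 0 new (none)
  "TACGGAGGGC" → prefix "TACGGAGG" already present; 2 new (G, C)
  "CATGA" → prefix "CA" already present; 3 new (T, G, A)
  "TACGGAGGGCC" → prefix "TACGGAGGGC" already present; 1 new (C)
  "TACTGCT" → prefix "TAC" already present; 4 new (T, G, C, T)
Total nodes = 10 + 3 + 6 + 3 + 10 + 0 + 2 + 3 + 1 + 4 = 42

42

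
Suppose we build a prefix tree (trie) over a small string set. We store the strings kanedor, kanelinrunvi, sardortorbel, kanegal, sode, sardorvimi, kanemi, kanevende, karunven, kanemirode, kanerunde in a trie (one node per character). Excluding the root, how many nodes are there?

Insert word by word; a character creates a node only if that edge doesn't already exist:
  "kanedor" → 7 new (k, a, n, e, d, o, r)
  "kanelinrunvi" → prefix "kane" already present; 8 new (l, i, n, r, u, n, v, i)
  "sardortorbel" → 12 new (s, a, r, d, o, r, t, o, r, b, e, l)
  "kanegal" → prefix "kane" already present; 3 new (g, a, l)
  "sode" → prefix "s" already present; 3 new (o, d, e)
  "sardorvimi" → prefix "sardor" already present; 4 new (v, i, m, i)
  "kanemi" → prefix "kane" already present; 2 new (m, i)
  "kanevende" → prefix "kane" already present; 5 new (v, e, n, d, e)
  "karunven" → prefix "ka" already present; 6 new (r, u, n, v, e, n)
  "kanemirode" → prefix "kanemi" already present; 4 new (r, o, d, e)
  "kanerunde" → prefix "kane" already present; 5 new (r, u, n, d, e)
Total nodes = 7 + 8 + 12 + 3 + 3 + 4 + 2 + 5 + 6 + 4 + 5 = 59

59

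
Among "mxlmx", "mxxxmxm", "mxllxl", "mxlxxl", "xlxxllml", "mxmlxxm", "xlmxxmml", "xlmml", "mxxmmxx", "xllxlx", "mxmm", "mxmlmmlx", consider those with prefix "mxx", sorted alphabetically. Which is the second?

mxxxmxm

DFS of the "mxx" subtree visits, in order: "mxxmmxx", "mxxxmxm"
Position 2: mxxxmxm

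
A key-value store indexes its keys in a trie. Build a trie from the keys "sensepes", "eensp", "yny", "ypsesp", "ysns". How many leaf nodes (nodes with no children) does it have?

5

Leaves are exactly the stored words that no other stored word extends.
Those words: "eensp", "sensepes", "yny", "ypsesp", "ysns"
Leaf count: 5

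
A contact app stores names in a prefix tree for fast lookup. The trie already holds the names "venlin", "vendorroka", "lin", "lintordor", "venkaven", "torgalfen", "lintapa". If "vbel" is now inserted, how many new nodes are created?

Walking "vbel" from the root, the first 1 characters ("v") follow existing edges; "b" is the first miss.
So 4 − 1 = 3 new nodes.

3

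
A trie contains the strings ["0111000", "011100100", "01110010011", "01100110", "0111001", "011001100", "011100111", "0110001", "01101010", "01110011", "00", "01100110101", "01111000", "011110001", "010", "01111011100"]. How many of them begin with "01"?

15

Walk to "01"; the words in its subtree are exactly those with that prefix.
Words under "01": 010, 0110001, 01100110, 011001100, 01100110101, 01101010, 0111000, 0111001, 011100100, 01110010011, 01110011, 011100111, 01111000, 011110001, 01111011100
Count: 15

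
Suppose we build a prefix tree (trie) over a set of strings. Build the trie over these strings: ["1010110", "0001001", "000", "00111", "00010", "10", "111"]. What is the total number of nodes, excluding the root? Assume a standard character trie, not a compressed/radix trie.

Trie structure (* marks end of a word):
(root)
├─ 0
│  └─ 0
│     ├─ 0 *
│     │  └─ 1
│     │     └─ 0 *
│     │        └─ 0
│     │           └─ 1 *
│     └─ 1
│        └─ 1
│           └─ 1 *
└─ 1
   ├─ 0 *
   │  └─ 1
   │     └─ 0
   │        └─ 1
   │           └─ 1
   │              └─ 0 *
   └─ 1
      └─ 1 *
Counting every labelled node above: 19.

19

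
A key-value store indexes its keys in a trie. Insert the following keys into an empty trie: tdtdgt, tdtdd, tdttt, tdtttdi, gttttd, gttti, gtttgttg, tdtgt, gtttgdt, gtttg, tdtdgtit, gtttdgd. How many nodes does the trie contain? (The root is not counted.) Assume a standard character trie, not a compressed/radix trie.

31

Trace insertions, counting only characters that open a new branch:
  "tdtdgt" → 6 new (t, d, t, d, g, t)
  "tdtdd" → prefix "tdtd" already present; 1 new (d)
  "tdttt" → prefix "tdt" already present; 2 new (t, t)
  "tdtttdi" → prefix "tdttt" already present; 2 new (d, i)
  "gttttd" → 6 new (g, t, t, t, t, d)
  "gttti" → prefix "gttt" already present; 1 new (i)
  "gtttgttg" → prefix "gttt" already present; 4 new (g, t, t, g)
  "tdtgt" → prefix "tdt" already present; 2 new (g, t)
  "gtttgdt" → prefix "gtttg" already present; 2 new (d, t)
  "gtttg" → prefix "gtttg" already present; 0 new (none)
  "tdtdgtit" → prefix "tdtdgt" already present; 2 new (i, t)
  "gtttdgd" → prefix "gttt" already present; 3 new (d, g, d)
Total nodes = 6 + 1 + 2 + 2 + 6 + 1 + 4 + 2 + 2 + 0 + 2 + 3 = 31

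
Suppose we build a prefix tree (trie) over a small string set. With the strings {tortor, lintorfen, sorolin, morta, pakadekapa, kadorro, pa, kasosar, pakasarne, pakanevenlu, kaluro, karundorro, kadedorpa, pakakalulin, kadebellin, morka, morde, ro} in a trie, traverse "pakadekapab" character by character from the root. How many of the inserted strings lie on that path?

Traverse "pakadekapab" character by character; count nodes along the way that are marked as word ends.
Prefixes of the query that are stored words: "pa", "pakadekapa"
Count: 2

2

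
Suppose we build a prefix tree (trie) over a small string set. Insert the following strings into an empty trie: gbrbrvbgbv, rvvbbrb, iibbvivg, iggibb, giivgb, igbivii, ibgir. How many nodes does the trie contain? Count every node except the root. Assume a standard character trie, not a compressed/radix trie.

For each word, the new-node count is its length minus the longest prefix already in the trie:
  "gbrbrvbgbv" → 10 new (g, b, r, b, r, v, b, g, b, v)
  "rvvbbrb" → 7 new (r, v, v, b, b, r, b)
  "iibbvivg" → 8 new (i, i, b, b, v, i, v, g)
  "iggibb" → prefix "i" already present; 5 new (g, g, i, b, b)
  "giivgb" → prefix "g" already present; 5 new (i, i, v, g, b)
  "igbivii" → prefix "ig" already present; 5 new (b, i, v, i, i)
  "ibgir" → prefix "i" already present; 4 new (b, g, i, r)
Total nodes = 10 + 7 + 8 + 5 + 5 + 5 + 4 = 44

44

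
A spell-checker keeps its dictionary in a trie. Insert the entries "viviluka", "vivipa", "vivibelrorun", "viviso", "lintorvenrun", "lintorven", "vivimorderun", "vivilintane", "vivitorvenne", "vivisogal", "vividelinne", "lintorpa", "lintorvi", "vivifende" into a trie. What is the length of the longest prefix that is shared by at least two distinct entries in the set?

Look for the deepest trie node that still has at least two words in its subtree.
e.g. "lintorven" and "lintorvenrun" share the prefix "lintorven" of length 9; no pair shares a longer one.
Longest shared-prefix length: 9

9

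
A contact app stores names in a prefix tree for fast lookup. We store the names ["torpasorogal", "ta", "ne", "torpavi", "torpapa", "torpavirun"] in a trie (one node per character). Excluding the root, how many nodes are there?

22

Count nodes per top-level branch (shared prefixes stored once):
  'n'-branch (ne): 2 nodes
  't'-branch (ta, torpapa, torpasorogal, torpavi, torpavirun): 20 nodes
Sum: 22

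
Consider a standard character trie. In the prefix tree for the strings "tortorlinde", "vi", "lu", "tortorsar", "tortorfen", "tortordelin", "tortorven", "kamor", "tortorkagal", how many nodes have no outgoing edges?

9

Leaves are exactly the stored words that no other stored word extends.
Those words: "kamor", "lu", "tortordelin", "tortorfen", "tortorkagal", "tortorlinde", "tortorsar", "tortorven", "vi"
Leaf count: 9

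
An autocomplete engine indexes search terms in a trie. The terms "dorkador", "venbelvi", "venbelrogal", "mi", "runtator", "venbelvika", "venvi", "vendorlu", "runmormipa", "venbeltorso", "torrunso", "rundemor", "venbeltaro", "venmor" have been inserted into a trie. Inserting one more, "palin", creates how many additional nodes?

"palin" shares no prefix with any stored word, so all 5 characters open new nodes.
5 − 0 = 5 new nodes.

5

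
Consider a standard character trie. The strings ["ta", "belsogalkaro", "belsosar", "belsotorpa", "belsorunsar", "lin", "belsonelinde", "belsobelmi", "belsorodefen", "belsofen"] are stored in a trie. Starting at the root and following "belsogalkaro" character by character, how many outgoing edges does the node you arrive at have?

0

The children of the "belsogalkaro" node are the distinct next characters among strings starting with "belsogalkaro".
No stored string extends past "belsogalkaro".
That node has 0 child edges.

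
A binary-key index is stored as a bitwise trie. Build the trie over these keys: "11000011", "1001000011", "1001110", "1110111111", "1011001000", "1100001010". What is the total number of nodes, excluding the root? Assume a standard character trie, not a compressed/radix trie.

Count nodes per top-level branch (shared prefixes stored once):
  '1'-branch (1001000011, 1001110, 1011001000, 1100001010, 11000011, 1110111111): 39 nodes
Sum: 39

39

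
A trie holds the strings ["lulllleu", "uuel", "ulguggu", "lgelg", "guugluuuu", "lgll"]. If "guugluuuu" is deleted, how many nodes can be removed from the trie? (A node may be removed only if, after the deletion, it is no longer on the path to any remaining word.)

After clearing the end-marker at "guugluuuu", prune upward until reaching a node still needed by another word.
No other word shares any prefix with "guugluuuu", so all 9 of its nodes go.
Nodes removed: 9

9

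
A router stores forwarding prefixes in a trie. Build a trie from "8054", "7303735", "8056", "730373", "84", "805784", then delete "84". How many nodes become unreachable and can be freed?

1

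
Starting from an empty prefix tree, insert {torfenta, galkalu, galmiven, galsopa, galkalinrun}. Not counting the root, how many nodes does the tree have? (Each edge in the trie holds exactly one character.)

29

For each word, the new-node count is its length minus the longest prefix already in the trie:
  "torfenta" → 8 new (t, o, r, f, e, n, t, a)
  "galkalu" → 7 new (g, a, l, k, a, l, u)
  "galmiven" → prefix "gal" already present; 5 new (m, i, v, e, n)
  "galsopa" → prefix "gal" already present; 4 new (s, o, p, a)
  "galkalinrun" → prefix "galkal" already present; 5 new (i, n, r, u, n)
Total nodes = 8 + 7 + 5 + 4 + 5 = 29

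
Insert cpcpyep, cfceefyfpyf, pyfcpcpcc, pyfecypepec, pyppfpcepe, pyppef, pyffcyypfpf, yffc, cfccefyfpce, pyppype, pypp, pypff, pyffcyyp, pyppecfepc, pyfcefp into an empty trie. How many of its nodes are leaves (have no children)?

13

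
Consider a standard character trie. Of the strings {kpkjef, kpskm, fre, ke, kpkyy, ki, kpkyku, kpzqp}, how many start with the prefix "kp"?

Filter for entries beginning with "kp":
Words under "kp": kpkjef, kpkyku, kpkyy, kpskm, kpzqp
Count: 5

5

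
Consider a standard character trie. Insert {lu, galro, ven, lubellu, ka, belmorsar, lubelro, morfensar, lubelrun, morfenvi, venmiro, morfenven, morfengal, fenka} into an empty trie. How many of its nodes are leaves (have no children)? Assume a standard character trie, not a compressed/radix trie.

A leaf is a node with no children — equivalently, the end of a word that is not a proper prefix of any other stored word.
Those words: "belmorsar", "fenka", "galro", "ka", "lubellu", "lubelro", "lubelrun", "morfengal", "morfensar", "morfenven", "morfenvi", "venmiro"
Leaf count: 12

12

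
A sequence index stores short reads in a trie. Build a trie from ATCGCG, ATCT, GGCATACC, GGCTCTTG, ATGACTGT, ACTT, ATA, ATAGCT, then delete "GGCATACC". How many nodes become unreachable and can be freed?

A node on "GGCATACC"'s path can go only if nothing else ends at it or branches off below it.
The suffix "ATACC" (5 nodes) is used only by "GGCATACC"; the node for "GGC" still has the child "T", so pruning stops there.
Nodes removed: 5

5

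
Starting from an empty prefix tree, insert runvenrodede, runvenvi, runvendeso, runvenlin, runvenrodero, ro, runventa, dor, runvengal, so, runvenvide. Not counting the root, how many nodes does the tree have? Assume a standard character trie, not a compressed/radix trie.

For each word, the new-node count is its length minus the longest prefix already in the trie:
  "runvenrodede" → 12 new (r, u, n, v, e, n, r, o, d, e, d, e)
  "runvenvi" → prefix "runven" already present; 2 new (v, i)
  "runvendeso" → prefix "runven" already present; 4 new (d, e, s, o)
  "runvenlin" → prefix "runven" already present; 3 new (l, i, n)
  "runvenrodero" → prefix "runvenrode" already present; 2 new (r, o)
  "ro" → prefix "r" already present; 1 new (o)
  "runventa" → prefix "runven" already present; 2 new (t, a)
  "dor" → 3 new (d, o, r)
  "runvengal" → prefix "runven" already present; 3 new (g, a, l)
  "so" → 2 new (s, o)
  "runvenvide" → prefix "runvenvi" already present; 2 new (d, e)
Total nodes = 12 + 2 + 4 + 3 + 2 + 1 + 2 + 3 + 3 + 2 + 2 = 36

36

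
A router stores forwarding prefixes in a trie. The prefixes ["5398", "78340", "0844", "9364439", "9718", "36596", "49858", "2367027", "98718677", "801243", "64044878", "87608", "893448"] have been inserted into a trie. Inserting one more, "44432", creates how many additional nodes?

"4" is already a path in the trie; the remaining "4432" must be added.
So 5 − 1 = 4 new nodes.

4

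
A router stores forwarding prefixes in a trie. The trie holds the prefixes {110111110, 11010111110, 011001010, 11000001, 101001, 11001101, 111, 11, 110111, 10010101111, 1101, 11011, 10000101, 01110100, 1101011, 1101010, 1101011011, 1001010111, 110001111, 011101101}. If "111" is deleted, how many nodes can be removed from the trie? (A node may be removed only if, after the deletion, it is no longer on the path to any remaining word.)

A node on "111"'s path can go only if nothing else ends at it or branches off below it.
The suffix "1" (1 node) is used only by "111"; the node for "11" still has the child "0", so pruning stops there.
Nodes removed: 1

1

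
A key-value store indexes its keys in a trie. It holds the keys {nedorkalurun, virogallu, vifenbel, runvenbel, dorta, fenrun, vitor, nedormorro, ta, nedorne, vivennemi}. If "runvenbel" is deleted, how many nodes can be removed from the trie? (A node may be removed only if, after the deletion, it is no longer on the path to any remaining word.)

9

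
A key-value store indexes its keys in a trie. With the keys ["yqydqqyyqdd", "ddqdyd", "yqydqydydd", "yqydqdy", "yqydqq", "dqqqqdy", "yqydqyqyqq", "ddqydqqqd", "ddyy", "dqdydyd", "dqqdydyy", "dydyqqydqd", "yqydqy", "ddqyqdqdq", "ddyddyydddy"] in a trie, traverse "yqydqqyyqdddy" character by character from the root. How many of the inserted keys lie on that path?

2

Check each prefix of "yqydqqyyqdddy" against the stored set — each match is an end-marker on the path.
Prefixes of the query that are stored words: "yqydqq", "yqydqqyyqdd"
Count: 2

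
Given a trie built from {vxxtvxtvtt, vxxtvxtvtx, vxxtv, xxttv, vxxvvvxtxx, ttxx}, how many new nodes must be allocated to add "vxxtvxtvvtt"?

Walking "vxxtvxtvvtt" from the root, the first 8 characters ("vxxtvxtv") follow existing edges; "v" is the first miss.
New nodes needed: |"vxxtvxtvvtt"| − 8 = 11 − 8 = 3.

3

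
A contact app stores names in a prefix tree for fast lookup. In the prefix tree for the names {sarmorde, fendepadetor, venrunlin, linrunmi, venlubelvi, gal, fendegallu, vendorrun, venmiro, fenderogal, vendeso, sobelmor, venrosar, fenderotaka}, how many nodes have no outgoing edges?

14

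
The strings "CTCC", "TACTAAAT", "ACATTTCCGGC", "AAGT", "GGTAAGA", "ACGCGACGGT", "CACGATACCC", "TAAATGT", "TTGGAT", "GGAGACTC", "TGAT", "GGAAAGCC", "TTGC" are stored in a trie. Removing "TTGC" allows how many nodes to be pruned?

A node on "TTGC"'s path can go only if nothing else ends at it or branches off below it.
The suffix "C" (1 node) is used only by "TTGC"; the node for "TTG" still has the child "G", so pruning stops there.
Nodes removed: 1

1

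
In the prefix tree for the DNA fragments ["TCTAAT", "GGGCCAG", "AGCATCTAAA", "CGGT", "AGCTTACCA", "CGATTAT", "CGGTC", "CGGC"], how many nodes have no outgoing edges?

7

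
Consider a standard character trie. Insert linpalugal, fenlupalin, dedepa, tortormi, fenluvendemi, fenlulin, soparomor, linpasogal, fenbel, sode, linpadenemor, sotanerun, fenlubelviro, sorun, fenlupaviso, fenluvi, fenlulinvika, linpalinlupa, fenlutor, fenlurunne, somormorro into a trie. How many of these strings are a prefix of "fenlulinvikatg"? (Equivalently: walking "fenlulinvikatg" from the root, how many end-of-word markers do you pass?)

Walk "fenlulinvikatg" from the root; an end-of-word marker is hit whenever a stored word is a prefix of "fenlulinvikatg".
Prefixes of the query that are stored words: "fenlulin", "fenlulinvika"
Count: 2

2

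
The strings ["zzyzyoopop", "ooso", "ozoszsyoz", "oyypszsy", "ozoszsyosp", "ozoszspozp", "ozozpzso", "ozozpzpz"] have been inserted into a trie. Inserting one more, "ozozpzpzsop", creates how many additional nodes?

"ozozpzpz" is already a path in the trie; the remaining "sop" must be added.
So 11 − 8 = 3 new nodes.

3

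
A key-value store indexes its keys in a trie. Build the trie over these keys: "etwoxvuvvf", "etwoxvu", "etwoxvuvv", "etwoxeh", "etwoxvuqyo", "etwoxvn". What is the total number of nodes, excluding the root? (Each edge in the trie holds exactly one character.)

16

Count nodes per top-level branch (shared prefixes stored once):
  'e'-branch (etwoxeh, etwoxvn, etwoxvu, etwoxvuqyo, etwoxvuvv, etwoxvuvvf): 16 nodes
Sum: 16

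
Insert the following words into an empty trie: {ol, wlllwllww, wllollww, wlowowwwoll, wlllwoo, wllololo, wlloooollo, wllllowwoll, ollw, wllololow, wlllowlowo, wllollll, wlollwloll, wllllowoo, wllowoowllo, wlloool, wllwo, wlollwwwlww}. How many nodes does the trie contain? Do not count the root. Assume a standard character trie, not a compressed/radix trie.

Insert word by word; a character creates a node only if that edge doesn't already exist:
  "ol" → 2 new (o, l)
  "wlllwllww" → 9 new (w, l, l, l, w, l, l, w, w)
  "wllollww" → prefix "wll" already present; 5 new (o, l, l, w, w)
  "wlowowwwoll" → prefix "wl" already present; 9 new (o, w, o, w, w, w, o, l, l)
  "wlllwoo" → prefix "wlllw" already present; 2 new (o, o)
  "wllololo" → prefix "wllol" already present; 3 new (o, l, o)
  "wlloooollo" → prefix "wllo" already present; 6 new (o, o, o, l, l, o)
  "wllllowwoll" → prefix "wlll" already present; 7 new (l, o, w, w, o, l, l)
  "ollw" → prefix "ol" already present; 2 new (l, w)
  "wllololow" → prefix "wllololo" already present; 1 new (w)
  "wlllowlowo" → prefix "wlll" already present; 6 new (o, w, l, o, w, o)
  "wllollll" → prefix "wlloll" already present; 2 new (l, l)
  "wlollwloll" → prefix "wlo" already present; 7 new (l, l, w, l, o, l, l)
  "wllllowoo" → prefix "wllllow" already present; 2 new (o, o)
  "wllowoowllo" → prefix "wllo" already present; 7 new (w, o, o, w, l, l, o)
  "wlloool" → prefix "wllooo" already present; 1 new (l)
  "wllwo" → prefix "wll" already present; 2 new (w, o)
  "wlollwwwlww" → prefix "wlollw" already present; 5 new (w, w, l, w, w)
Total nodes = 2 + 9 + 5 + 9 + 2 + 3 + 6 + 7 + 2 + 1 + 6 + 2 + 7 + 2 + 7 + 1 + 2 + 5 = 78

78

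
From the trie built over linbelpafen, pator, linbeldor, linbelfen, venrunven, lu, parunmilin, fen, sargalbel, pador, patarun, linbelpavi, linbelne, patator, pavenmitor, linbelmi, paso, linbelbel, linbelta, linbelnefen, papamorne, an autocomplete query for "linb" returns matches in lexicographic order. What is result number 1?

Filter for "linb…" and sort: "linbelbel", "linbeldor", "linbelfen", "linbelmi", "linbelne", "linbelnefen", "linbelpafen", "linbelpavi", "linbelta"
The 1st is linbelbel.

linbelbel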